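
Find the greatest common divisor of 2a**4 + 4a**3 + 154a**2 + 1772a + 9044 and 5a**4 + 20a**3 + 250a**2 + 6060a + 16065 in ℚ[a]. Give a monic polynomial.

a**2 − 8a + 119

By polynomial division,
  2a**4 + 4a**3 + 154a**2 + 1772a + 9044 = (2/5)(5a**4 + 20a**3 + 250a**2 + 6060a + 16065) + (−4a**3 + 54a**2 − 652a + 2618)
  5a**4 + 20a**3 + 250a**2 + 6060a + 16065 = (−(5/4)a − 175/8)(−4a**3 + 54a**2 − 652a + 2618) + ((2465/4)a**2 − 4930a + 293335/4)
  −4a**3 + 54a**2 − 652a + 2618 = (−(16/2465)a + 88/2465)((2465/4)a**2 − 4930a + 293335/4) + (0)
Last nonzero remainder: (2465/4)a**2 − 4930a + 293335/4. Dividing through by 2465/4 gives the monic gcd a**2 − 8a + 119.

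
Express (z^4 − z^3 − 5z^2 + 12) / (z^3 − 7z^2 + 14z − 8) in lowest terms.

(z^3 + z^2 − 3z − 6)/(z^2 − 5z + 4)

Apply the Euclidean algorithm:
  z^4 − z^3 − 5z^2 + 12 = (z + 6)(z^3 − 7z^2 + 14z − 8) + (23z^2 − 76z + 60)
  z^3 − 7z^2 + 14z − 8 = ((1/23)z − 85/529)(23z^2 − 76z + 60) + (−(434/529)z + 868/529)
  23z^2 − 76z + 60 = (−(12167/434)z + 7935/217)(−(434/529)z + 868/529) + (0)
Last nonzero remainder: −(434/529)z + 868/529. Dividing through by −434/529 gives the monic gcd z − 2.
Cancel z − 2 from numerator and denominator to get the reduced form.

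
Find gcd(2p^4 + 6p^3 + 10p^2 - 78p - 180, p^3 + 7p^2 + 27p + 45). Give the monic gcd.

p^2 + 4p + 15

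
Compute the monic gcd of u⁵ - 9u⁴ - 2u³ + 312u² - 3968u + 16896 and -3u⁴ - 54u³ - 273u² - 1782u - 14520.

u² - 3u + 44

By polynomial division,
  u⁵ - 9u⁴ - 2u³ + 312u² - 3968u + 16896 = (-(1/3)u + 9)(-3u⁴ - 54u³ - 273u² - 1782u - 14520) + (393u³ + 2175u² + 7230u + 147576)
  -3u⁴ - 54u³ - 273u² - 1782u - 14520 = (-(1/131)u - 1633/17161)(393u³ + 2175u² + 7230u + 147576) + (-(186048/17161)u² + (558144/17161)u - 8186112/17161)
  393u³ + 2175u² + 7230u + 147576 = (-(2248091/62016)u - 9592999/31008)(-(186048/17161)u² + (558144/17161)u - 8186112/17161) + (0)
Last nonzero remainder: -(186048/17161)u² + (558144/17161)u - 8186112/17161. Dividing through by -186048/17161 gives the monic gcd u² - 3u + 44.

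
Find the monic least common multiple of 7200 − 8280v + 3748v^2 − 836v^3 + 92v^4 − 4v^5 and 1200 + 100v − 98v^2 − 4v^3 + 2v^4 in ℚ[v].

Repeated division with remainder:
  −4v^5 + 92v^4 − 836v^3 + 3748v^2 − 8280v + 7200 = (−2v + 42)(2v^4 − 4v^3 − 98v^2 + 100v + 1200) + (−864v^3 + 8064v^2 − 10080v − 43200)
  2v^4 − 4v^3 − 98v^2 + 100v + 1200 = (−(1/432)v − 11/648)(−864v^3 + 8064v^2 − 10080v − 43200) + ((140/9)v^2 − (1540/9)v + 1400/3)
  −864v^3 + 8064v^2 − 10080v − 43200 = (−(1944/35)v − 648/7)((140/9)v^2 − (1540/9)v + 1400/3) + (0)
Last nonzero remainder: (140/9)v^2 − (1540/9)v + 1400/3. Dividing through by 140/9 gives the monic gcd v^2 − 11v + 30.
Then lcm(f, g) = f·g / gcd(f, g); expanding and making the result monic gives the answer.

−36000 + 25200v − 1910v^2 − 2183v^3 + 484v^4 + 22v^5 − 14v^6 + v^7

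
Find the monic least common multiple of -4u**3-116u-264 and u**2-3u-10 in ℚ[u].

Euclidean algorithm in ℚ[u]:
  -4u**3-116u-264 = (-4u-12)(u**2-3u-10) + (-192u-384)
  u**2-3u-10 = (-(1/192)u+5/192)(-192u-384) + (0)
Last nonzero remainder: -192u-384. Dividing through by -192 gives the monic gcd u+2.
Then lcm(f, g) = f·g / gcd(f, g); expanding and making the result monic gives the answer.

u**4-5u**3+29u**2-79u-330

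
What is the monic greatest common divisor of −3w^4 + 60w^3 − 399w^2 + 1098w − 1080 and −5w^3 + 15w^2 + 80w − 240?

w^2 − 7w + 12

Repeated division with remainder:
  −3w^4 + 60w^3 − 399w^2 + 1098w − 1080 = ((3/5)w − 51/5)(−5w^3 + 15w^2 + 80w − 240) + (−294w^2 + 2058w − 3528)
  −5w^3 + 15w^2 + 80w − 240 = ((5/294)w + 10/147)(−294w^2 + 2058w − 3528) + (0)
Last nonzero remainder: −294w^2 + 2058w − 3528. Dividing through by −294 gives the monic gcd w^2 − 7w + 12.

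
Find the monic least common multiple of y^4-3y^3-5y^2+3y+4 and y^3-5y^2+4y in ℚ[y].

y^5-3y^4-5y^3+3y^2+4y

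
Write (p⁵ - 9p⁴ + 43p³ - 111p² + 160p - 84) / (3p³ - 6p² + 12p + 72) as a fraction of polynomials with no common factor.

(p³ - 5p² + 11p - 7)/(3p + 6)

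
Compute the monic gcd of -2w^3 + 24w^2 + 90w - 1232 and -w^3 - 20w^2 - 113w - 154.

w + 7

By polynomial division,
  -2w^3 + 24w^2 + 90w - 1232 = (2)(-w^3 - 20w^2 - 113w - 154) + (64w^2 + 316w - 924)
  -w^3 - 20w^2 - 113w - 154 = (-(1/64)w - 241/1024)(64w^2 + 316w - 924) + (-(13585/256)w - 95095/256)
  64w^2 + 316w - 924 = (-(16384/13585)w + 3072/1235)(-(13585/256)w - 95095/256) + (0)
Last nonzero remainder: -(13585/256)w - 95095/256. Dividing through by -13585/256 gives the monic gcd w + 7.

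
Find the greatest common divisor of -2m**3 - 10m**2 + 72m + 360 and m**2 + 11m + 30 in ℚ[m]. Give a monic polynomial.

m**2 + 11m + 30

Euclidean algorithm in ℚ[m]:
  -2m**3 - 10m**2 + 72m + 360 = (-2m + 12)(m**2 + 11m + 30) + (0)
The last nonzero remainder m**2 + 11m + 30 is already monic.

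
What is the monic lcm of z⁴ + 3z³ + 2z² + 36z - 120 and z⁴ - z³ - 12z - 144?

z⁶ + 2z⁵ - 13z⁴ - 2z³ - 180z² - 312z + 1440

Apply the Euclidean algorithm:
  z⁴ + 3z³ + 2z² + 36z - 120 = (z⁴ - z³ - 12z - 144) + (4z³ + 2z² + 48z + 24)
  z⁴ - z³ - 12z - 144 = ((1/4)z - 3/8)(4z³ + 2z² + 48z + 24) + (-(45/4)z² - 135)
  4z³ + 2z² + 48z + 24 = (-(16/45)z - 8/45)(-(45/4)z² - 135) + (0)
Last nonzero remainder: -(45/4)z² - 135. Dividing through by -45/4 gives the monic gcd z² + 12.
Then lcm(f, g) = f·g / gcd(f, g); expanding and making the result monic gives the answer.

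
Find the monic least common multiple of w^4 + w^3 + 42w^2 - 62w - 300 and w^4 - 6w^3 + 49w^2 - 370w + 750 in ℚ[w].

Euclidean algorithm in ℚ[w]:
  w^4 + w^3 + 42w^2 - 62w - 300 = (w^4 - 6w^3 + 49w^2 - 370w + 750) + (7w^3 - 7w^2 + 308w - 1050)
  w^4 - 6w^3 + 49w^2 - 370w + 750 = ((1/7)w - 5/7)(7w^3 - 7w^2 + 308w - 1050) + (0)
Last nonzero remainder: 7w^3 - 7w^2 + 308w - 1050. Dividing through by 7 gives the monic gcd w^3 - w^2 + 44w - 150.
Then lcm(f, g) = f·g / gcd(f, g); expanding and making the result monic gives the answer.

w^5 - 4w^4 + 37w^3 - 272w^2 + 10w + 1500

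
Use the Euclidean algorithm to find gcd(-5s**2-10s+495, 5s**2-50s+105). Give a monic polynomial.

1

By polynomial division,
  -5s**2-10s+495 = (-1)(5s**2-50s+105) + (-60s+600)
  5s**2-50s+105 = (-(1/12)s)(-60s+600) + (105)
  -60s+600 = (-(4/7)s+40/7)(105) + (0)
The last nonzero remainder is the constant 105, so the polynomials are coprime and gcd = 1.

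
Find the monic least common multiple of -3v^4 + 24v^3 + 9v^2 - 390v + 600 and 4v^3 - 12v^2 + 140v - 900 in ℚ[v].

v^6 - 6v^5 + 26v^4 - 236v^3 - 75v^2 + 5450v - 9000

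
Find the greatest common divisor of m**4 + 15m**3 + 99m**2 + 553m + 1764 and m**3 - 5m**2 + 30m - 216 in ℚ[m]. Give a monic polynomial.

m**2 + m + 36

Apply the Euclidean algorithm:
  m**4 + 15m**3 + 99m**2 + 553m + 1764 = (m + 20)(m**3 - 5m**2 + 30m - 216) + (169m**2 + 169m + 6084)
  m**3 - 5m**2 + 30m - 216 = ((1/169)m - 6/169)(169m**2 + 169m + 6084) + (0)
Last nonzero remainder: 169m**2 + 169m + 6084. Dividing through by 169 gives the monic gcd m**2 + m + 36.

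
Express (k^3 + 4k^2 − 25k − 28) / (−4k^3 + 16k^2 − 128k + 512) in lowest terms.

(−k^2 − 8k − 7)/(4k^2 + 128)

Repeated division with remainder:
  k^3 + 4k^2 − 25k − 28 = (−1/4)(−4k^3 + 16k^2 − 128k + 512) + (8k^2 − 57k + 100)
  −4k^3 + 16k^2 − 128k + 512 = (−(1/2)k − 25/16)(8k^2 − 57k + 100) + (−(2673/16)k + 2673/4)
  8k^2 − 57k + 100 = (−(128/2673)k + 400/2673)(−(2673/16)k + 2673/4) + (0)
Last nonzero remainder: −(2673/16)k + 2673/4. Dividing through by −2673/16 gives the monic gcd k − 4.
Cancel k − 4 from numerator and denominator to get the reduced form.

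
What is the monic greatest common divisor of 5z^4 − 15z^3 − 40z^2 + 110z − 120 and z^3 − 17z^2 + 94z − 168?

By polynomial division,
  5z^4 − 15z^3 − 40z^2 + 110z − 120 = (5z + 70)(z^3 − 17z^2 + 94z − 168) + (680z^2 − 5630z + 11640)
  z^3 − 17z^2 + 94z − 168 = ((1/680)z − 593/46240)(680z^2 − 5630z + 11640) + ((21645/4624)z − 21645/1156)
  680z^2 − 5630z + 11640 = ((628864/4329)z − 897056/1443)((21645/4624)z − 21645/1156) + (0)
Last nonzero remainder: (21645/4624)z − 21645/1156. Dividing through by 21645/4624 gives the monic gcd z − 4.

z − 4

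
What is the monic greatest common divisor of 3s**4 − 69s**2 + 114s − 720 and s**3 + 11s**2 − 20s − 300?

s**2 + s − 30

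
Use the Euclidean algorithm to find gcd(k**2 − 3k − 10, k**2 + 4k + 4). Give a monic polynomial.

k + 2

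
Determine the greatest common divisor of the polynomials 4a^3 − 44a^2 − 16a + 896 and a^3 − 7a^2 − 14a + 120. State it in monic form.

a + 4

Repeated division with remainder:
  4a^3 − 44a^2 − 16a + 896 = (4)(a^3 − 7a^2 − 14a + 120) + (−16a^2 + 40a + 416)
  a^3 − 7a^2 − 14a + 120 = (−(1/16)a + 9/32)(−16a^2 + 40a + 416) + ((3/4)a + 3)
  −16a^2 + 40a + 416 = (−(64/3)a + 416/3)((3/4)a + 3) + (0)
Last nonzero remainder: (3/4)a + 3. Dividing through by 3/4 gives the monic gcd a + 4.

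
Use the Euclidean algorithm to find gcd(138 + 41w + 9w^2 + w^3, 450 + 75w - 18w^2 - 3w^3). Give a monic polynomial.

6 + w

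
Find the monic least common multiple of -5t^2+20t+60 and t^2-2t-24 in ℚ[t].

t^3-28t-48

Euclidean algorithm in ℚ[t]:
  -5t^2+20t+60 = (-5)(t^2-2t-24) + (10t-60)
  t^2-2t-24 = ((1/10)t+2/5)(10t-60) + (0)
Last nonzero remainder: 10t-60. Dividing through by 10 gives the monic gcd t-6.
Then lcm(f, g) = f·g / gcd(f, g); expanding and making the result monic gives the answer.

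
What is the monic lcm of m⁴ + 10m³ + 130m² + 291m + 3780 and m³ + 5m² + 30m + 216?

m⁵ + 16m⁴ + 190m³ + 1071m² + 5526m + 22680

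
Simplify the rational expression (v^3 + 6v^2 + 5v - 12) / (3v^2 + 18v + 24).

Euclidean algorithm in ℚ[v]:
  v^3 + 6v^2 + 5v - 12 = ((1/3)v)(3v^2 + 18v + 24) + (-3v - 12)
  3v^2 + 18v + 24 = (-v - 2)(-3v - 12) + (0)
Last nonzero remainder: -3v - 12. Dividing through by -3 gives the monic gcd v + 4.
Cancel v + 4 from numerator and denominator to get the reduced form.

(v^2 + 2v - 3)/(3v + 6)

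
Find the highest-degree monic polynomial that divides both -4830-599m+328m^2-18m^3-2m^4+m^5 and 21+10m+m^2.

21+10m+m^2

By polynomial division,
  m^5-2m^4-18m^3+328m^2-599m-4830 = (m^3-12m^2+81m-230)(m^2+10m+21) + (0)
The last nonzero remainder m^2+10m+21 is already monic.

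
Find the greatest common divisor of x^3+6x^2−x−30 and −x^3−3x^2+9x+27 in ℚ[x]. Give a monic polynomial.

Apply the Euclidean algorithm:
  x^3+6x^2−x−30 = (−1)(−x^3−3x^2+9x+27) + (3x^2+8x−3)
  −x^3−3x^2+9x+27 = (−(1/3)x−1/9)(3x^2+8x−3) + ((80/9)x+80/3)
  3x^2+8x−3 = ((27/80)x−9/80)((80/9)x+80/3) + (0)
Last nonzero remainder: (80/9)x+80/3. Dividing through by 80/9 gives the monic gcd x+3.

x+3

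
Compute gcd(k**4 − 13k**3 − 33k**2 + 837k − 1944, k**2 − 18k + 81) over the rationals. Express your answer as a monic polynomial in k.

Repeated division with remainder:
  k**4 − 13k**3 − 33k**2 + 837k − 1944 = (k**2 + 5k − 24)(k**2 − 18k + 81) + (0)
The last nonzero remainder k**2 − 18k + 81 is already monic.

k**2 − 18k + 81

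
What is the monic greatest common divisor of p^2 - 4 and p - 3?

1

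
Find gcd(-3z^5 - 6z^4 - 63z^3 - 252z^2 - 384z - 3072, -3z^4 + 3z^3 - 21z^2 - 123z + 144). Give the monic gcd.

z^2 - 3z + 16

Repeated division with remainder:
  -3z^5 - 6z^4 - 63z^3 - 252z^2 - 384z - 3072 = (z + 3)(-3z^4 + 3z^3 - 21z^2 - 123z + 144) + (-51z^3 - 66z^2 - 159z - 3504)
  -3z^4 + 3z^3 - 21z^2 - 123z + 144 = ((1/17)z - 39/289)(-51z^3 - 66z^2 - 159z - 3504) + (-(5940/289)z^2 + (17820/289)z - 95040/289)
  -51z^3 - 66z^2 - 159z - 3504 = ((4913/1980)z + 21097/1980)(-(5940/289)z^2 + (17820/289)z - 95040/289) + (0)
Last nonzero remainder: -(5940/289)z^2 + (17820/289)z - 95040/289. Dividing through by -5940/289 gives the monic gcd z^2 - 3z + 16.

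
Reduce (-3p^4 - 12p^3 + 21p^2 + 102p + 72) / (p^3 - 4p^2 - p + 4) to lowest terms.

(-3p^3 - 9p^2 + 30p + 72)/(p^2 - 5p + 4)

Repeated division with remainder:
  -3p^4 - 12p^3 + 21p^2 + 102p + 72 = (-3p - 24)(p^3 - 4p^2 - p + 4) + (-78p^2 + 90p + 168)
  p^3 - 4p^2 - p + 4 = (-(1/78)p + 37/1014)(-78p^2 + 90p + 168) + (-(360/169)p - 360/169)
  -78p^2 + 90p + 168 = ((2197/60)p - 1183/15)(-(360/169)p - 360/169) + (0)
Last nonzero remainder: -(360/169)p - 360/169. Dividing through by -360/169 gives the monic gcd p + 1.
Cancel p + 1 from numerator and denominator to get the reduced form.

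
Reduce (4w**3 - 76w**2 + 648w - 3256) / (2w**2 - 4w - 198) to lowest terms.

By polynomial division,
  4w**3 - 76w**2 + 648w - 3256 = (2w - 34)(2w**2 - 4w - 198) + (908w - 9988)
  2w**2 - 4w - 198 = ((1/454)w + 9/454)(908w - 9988) + (0)
Last nonzero remainder: 908w - 9988. Dividing through by 908 gives the monic gcd w - 11.
Cancel w - 11 from numerator and denominator to get the reduced form.

(2w**2 - 16w + 148)/(w + 9)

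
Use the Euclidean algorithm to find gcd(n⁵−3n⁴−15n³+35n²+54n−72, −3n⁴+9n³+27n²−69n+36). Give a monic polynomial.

n³−2n²−11n+12

By polynomial division,
  n⁵−3n⁴−15n³+35n²+54n−72 = (−(1/3)n)(−3n⁴+9n³+27n²−69n+36) + (−6n³+12n²+66n−72)
  −3n⁴+9n³+27n²−69n+36 = ((1/2)n−1/2)(−6n³+12n²+66n−72) + (0)
Last nonzero remainder: −6n³+12n²+66n−72. Dividing through by −6 gives the monic gcd n³−2n²−11n+12.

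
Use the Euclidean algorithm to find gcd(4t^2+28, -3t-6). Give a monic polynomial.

1

Euclidean algorithm in ℚ[t]:
  4t^2+28 = (-(4/3)t+8/3)(-3t-6) + (44)
  -3t-6 = (-(3/44)t-3/22)(44) + (0)
The last nonzero remainder is the constant 44, so the polynomials are coprime and gcd = 1.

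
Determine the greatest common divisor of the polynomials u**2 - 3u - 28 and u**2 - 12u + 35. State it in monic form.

Repeated division with remainder:
  u**2 - 3u - 28 = (u**2 - 12u + 35) + (9u - 63)
  u**2 - 12u + 35 = ((1/9)u - 5/9)(9u - 63) + (0)
Last nonzero remainder: 9u - 63. Dividing through by 9 gives the monic gcd u - 7.

u - 7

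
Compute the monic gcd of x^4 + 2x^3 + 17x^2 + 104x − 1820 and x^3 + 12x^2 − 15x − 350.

x^2 + 2x − 35

Repeated division with remainder:
  x^4 + 2x^3 + 17x^2 + 104x − 1820 = (x − 10)(x^3 + 12x^2 − 15x − 350) + (152x^2 + 304x − 5320)
  x^3 + 12x^2 − 15x − 350 = ((1/152)x + 5/76)(152x^2 + 304x − 5320) + (0)
Last nonzero remainder: 152x^2 + 304x − 5320. Dividing through by 152 gives the monic gcd x^2 + 2x − 35.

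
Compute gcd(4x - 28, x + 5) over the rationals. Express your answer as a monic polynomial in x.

By polynomial division,
  4x - 28 = (4)(x + 5) + (-48)
  x + 5 = (-(1/48)x - 5/48)(-48) + (0)
The last nonzero remainder is the constant -48, so the polynomials are coprime and gcd = 1.

1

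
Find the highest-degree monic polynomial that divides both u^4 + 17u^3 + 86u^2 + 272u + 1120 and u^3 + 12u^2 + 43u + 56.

u + 7

By polynomial division,
  u^4 + 17u^3 + 86u^2 + 272u + 1120 = (u + 5)(u^3 + 12u^2 + 43u + 56) + (-17u^2 + u + 840)
  u^3 + 12u^2 + 43u + 56 = (-(1/17)u - 205/289)(-17u^2 + u + 840) + ((26912/289)u + 188384/289)
  -17u^2 + u + 840 = (-(4913/26912)u + 4335/3364)((26912/289)u + 188384/289) + (0)
Last nonzero remainder: (26912/289)u + 188384/289. Dividing through by 26912/289 gives the monic gcd u + 7.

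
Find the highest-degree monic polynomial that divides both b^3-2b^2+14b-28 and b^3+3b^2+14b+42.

Repeated division with remainder:
  b^3-2b^2+14b-28 = (b^3+3b^2+14b+42) + (-5b^2-70)
  b^3+3b^2+14b+42 = (-(1/5)b-3/5)(-5b^2-70) + (0)
Last nonzero remainder: -5b^2-70. Dividing through by -5 gives the monic gcd b^2+14.

b^2+14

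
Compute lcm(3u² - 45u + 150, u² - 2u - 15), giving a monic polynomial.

u³ - 12u² + 5u + 150

Repeated division with remainder:
  3u² - 45u + 150 = (3)(u² - 2u - 15) + (-39u + 195)
  u² - 2u - 15 = (-(1/39)u - 1/13)(-39u + 195) + (0)
Last nonzero remainder: -39u + 195. Dividing through by -39 gives the monic gcd u - 5.
Then lcm(f, g) = f·g / gcd(f, g); expanding and making the result monic gives the answer.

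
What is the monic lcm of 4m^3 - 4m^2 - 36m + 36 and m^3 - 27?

m^5 + 2m^4 - 3m^3 - 27m^2 - 54m + 81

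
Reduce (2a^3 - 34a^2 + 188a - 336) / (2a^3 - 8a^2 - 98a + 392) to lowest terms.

(a - 6)/(a + 7)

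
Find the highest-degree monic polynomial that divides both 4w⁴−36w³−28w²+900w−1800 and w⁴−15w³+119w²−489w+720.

w²−8w+15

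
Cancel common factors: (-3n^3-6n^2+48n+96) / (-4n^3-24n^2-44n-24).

(3n^2-48)/(4n^2+16n+12)

By polynomial division,
  -3n^3-6n^2+48n+96 = (3/4)(-4n^3-24n^2-44n-24) + (12n^2+81n+114)
  -4n^3-24n^2-44n-24 = (-(1/3)n+1/4)(12n^2+81n+114) + (-(105/4)n-105/2)
  12n^2+81n+114 = (-(16/35)n-76/35)(-(105/4)n-105/2) + (0)
Last nonzero remainder: -(105/4)n-105/2. Dividing through by -105/4 gives the monic gcd n+2.
Cancel n+2 from numerator and denominator to get the reduced form.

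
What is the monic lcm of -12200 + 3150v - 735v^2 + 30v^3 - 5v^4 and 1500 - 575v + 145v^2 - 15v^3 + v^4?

183000 - 71650v + 19765v^2 - 2550v^3 + 282v^4 - 16v^5 + v^6

By polynomial division,
  -5v^4 + 30v^3 - 735v^2 + 3150v - 12200 = (-5)(v^4 - 15v^3 + 145v^2 - 575v + 1500) + (-45v^3 - 10v^2 + 275v - 4700)
  v^4 - 15v^3 + 145v^2 - 575v + 1500 = (-(1/45)v + 137/405)(-45v^3 - 10v^2 + 275v - 4700) + ((12514/81)v^2 - (62570/81)v + 250280/81)
  -45v^3 - 10v^2 + 275v - 4700 = (-(3645/12514)v - 19035/12514)((12514/81)v^2 - (62570/81)v + 250280/81) + (0)
Last nonzero remainder: (12514/81)v^2 - (62570/81)v + 250280/81. Dividing through by 12514/81 gives the monic gcd v^2 - 5v + 20.
Then lcm(f, g) = f·g / gcd(f, g); expanding and making the result monic gives the answer.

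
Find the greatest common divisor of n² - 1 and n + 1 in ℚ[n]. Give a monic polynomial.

Repeated division with remainder:
  n² - 1 = (n - 1)(n + 1) + (0)
The last nonzero remainder n + 1 is already monic.

n + 1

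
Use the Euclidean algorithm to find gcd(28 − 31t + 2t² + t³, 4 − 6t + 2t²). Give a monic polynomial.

−1 + t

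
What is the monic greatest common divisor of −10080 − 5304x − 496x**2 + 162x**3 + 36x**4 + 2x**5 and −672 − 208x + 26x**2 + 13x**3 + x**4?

Repeated division with remainder:
  2x**5 + 36x**4 + 162x**3 − 496x**2 − 5304x − 10080 = (2x + 10)(x**4 + 13x**3 + 26x**2 − 208x − 672) + (−20x**3 − 340x**2 − 1880x − 3360)
  x**4 + 13x**3 + 26x**2 − 208x − 672 = (−(1/20)x + 1/5)(−20x**3 − 340x**2 − 1880x − 3360) + (0)
Last nonzero remainder: −20x**3 − 340x**2 − 1880x − 3360. Dividing through by −20 gives the monic gcd x**3 + 17x**2 + 94x + 168.

168 + 94x + 17x**2 + x**3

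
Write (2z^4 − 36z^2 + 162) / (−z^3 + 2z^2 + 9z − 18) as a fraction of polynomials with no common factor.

(−2z^2 + 18)/(z − 2)

Euclidean algorithm in ℚ[z]:
  2z^4 − 36z^2 + 162 = (−2z − 4)(−z^3 + 2z^2 + 9z − 18) + (−10z^2 + 90)
  −z^3 + 2z^2 + 9z − 18 = ((1/10)z − 1/5)(−10z^2 + 90) + (0)
Last nonzero remainder: −10z^2 + 90. Dividing through by −10 gives the monic gcd z^2 − 9.
Cancel z^2 − 9 from numerator and denominator to get the reduced form.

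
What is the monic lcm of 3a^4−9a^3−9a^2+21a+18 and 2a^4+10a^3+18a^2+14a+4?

Apply the Euclidean algorithm:
  3a^4−9a^3−9a^2+21a+18 = (3/2)(2a^4+10a^3+18a^2+14a+4) + (−24a^3−36a^2+12)
  2a^4+10a^3+18a^2+14a+4 = (−(1/12)a−7/24)(−24a^3−36a^2+12) + ((15/2)a^2+15a+15/2)
  −24a^3−36a^2+12 = (−(16/5)a+8/5)((15/2)a^2+15a+15/2) + (0)
Last nonzero remainder: (15/2)a^2+15a+15/2. Dividing through by 15/2 gives the monic gcd a^2+2a+1.
Then lcm(f, g) = f·g / gcd(f, g); expanding and making the result monic gives the answer.

a^6−10a^4−8a^3+21a^2+32a+12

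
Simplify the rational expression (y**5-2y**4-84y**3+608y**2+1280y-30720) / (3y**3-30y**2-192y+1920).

(y**3-2y**2-20y+480)/(3y-30)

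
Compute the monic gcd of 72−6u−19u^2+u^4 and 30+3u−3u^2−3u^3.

Euclidean algorithm in ℚ[u]:
  u^4−19u^2−6u+72 = (−(1/3)u+1/3)(−3u^3−3u^2+3u+30) + (−17u^2+3u+62)
  −3u^3−3u^2+3u+30 = ((3/17)u+60/289)(−17u^2+3u+62) + (−(2475/289)u+4950/289)
  −17u^2+3u+62 = ((4913/2475)u+8959/2475)(−(2475/289)u+4950/289) + (0)
Last nonzero remainder: −(2475/289)u+4950/289. Dividing through by −2475/289 gives the monic gcd u−2.

−2+u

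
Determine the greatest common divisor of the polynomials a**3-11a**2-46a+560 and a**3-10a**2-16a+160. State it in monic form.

Repeated division with remainder:
  a**3-11a**2-46a+560 = (a**3-10a**2-16a+160) + (-a**2-30a+400)
  a**3-10a**2-16a+160 = (-a+40)(-a**2-30a+400) + (1584a-15840)
  -a**2-30a+400 = (-(1/1584)a-5/198)(1584a-15840) + (0)
Last nonzero remainder: 1584a-15840. Dividing through by 1584 gives the monic gcd a-10.

a-10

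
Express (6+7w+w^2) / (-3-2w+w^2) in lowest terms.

By polynomial division,
  w^2+7w+6 = (w^2-2w-3) + (9w+9)
  w^2-2w-3 = ((1/9)w-1/3)(9w+9) + (0)
Last nonzero remainder: 9w+9. Dividing through by 9 gives the monic gcd w+1.
Cancel w+1 from numerator and denominator to get the reduced form.

(6+w)/(-3+w)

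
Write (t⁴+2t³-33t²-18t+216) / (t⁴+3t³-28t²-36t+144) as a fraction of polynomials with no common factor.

By polynomial division,
  t⁴+2t³-33t²-18t+216 = (t⁴+3t³-28t²-36t+144) + (-t³-5t²+18t+72)
  t⁴+3t³-28t²-36t+144 = (-t+2)(-t³-5t²+18t+72) + (0)
Last nonzero remainder: -t³-5t²+18t+72. Dividing through by -1 gives the monic gcd t³+5t²-18t-72.
Cancel t³+5t²-18t-72 from numerator and denominator to get the reduced form.

(t-3)/(t-2)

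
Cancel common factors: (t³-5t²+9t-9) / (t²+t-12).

(t²-2t+3)/(t+4)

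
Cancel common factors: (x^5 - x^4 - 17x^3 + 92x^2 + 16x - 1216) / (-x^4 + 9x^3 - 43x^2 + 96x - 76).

Apply the Euclidean algorithm:
  x^5 - x^4 - 17x^3 + 92x^2 + 16x - 1216 = (-x - 8)(-x^4 + 9x^3 - 43x^2 + 96x - 76) + (12x^3 - 156x^2 + 708x - 1824)
  -x^4 + 9x^3 - 43x^2 + 96x - 76 = (-(1/12)x - 1/3)(12x^3 - 156x^2 + 708x - 1824) + (-36x^2 + 180x - 684)
  12x^3 - 156x^2 + 708x - 1824 = (-(1/3)x + 8/3)(-36x^2 + 180x - 684) + (0)
Last nonzero remainder: -36x^2 + 180x - 684. Dividing through by -36 gives the monic gcd x^2 - 5x + 19.
Cancel x^2 - 5x + 19 from numerator and denominator to get the reduced form.

(-x^3 - 4x^2 + 16x + 64)/(x^2 - 4x + 4)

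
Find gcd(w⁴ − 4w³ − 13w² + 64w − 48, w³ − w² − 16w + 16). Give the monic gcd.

Apply the Euclidean algorithm:
  w⁴ − 4w³ − 13w² + 64w − 48 = (w − 3)(w³ − w² − 16w + 16) + (0)
The last nonzero remainder w³ − w² − 16w + 16 is already monic.

w³ − w² − 16w + 16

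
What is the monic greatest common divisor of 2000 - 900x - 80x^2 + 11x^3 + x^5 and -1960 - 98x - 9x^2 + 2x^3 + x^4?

By polynomial division,
  x^5 + 11x^3 - 80x^2 - 900x + 2000 = (x - 2)(x^4 + 2x^3 - 9x^2 - 98x - 1960) + (24x^3 + 864x - 1920)
  x^4 + 2x^3 - 9x^2 - 98x - 1960 = ((1/24)x + 1/12)(24x^3 + 864x - 1920) + (-45x^2 - 90x - 1800)
  24x^3 + 864x - 1920 = (-(8/15)x + 16/15)(-45x^2 - 90x - 1800) + (0)
Last nonzero remainder: -45x^2 - 90x - 1800. Dividing through by -45 gives the monic gcd x^2 + 2x + 40.

40 + 2x + x^2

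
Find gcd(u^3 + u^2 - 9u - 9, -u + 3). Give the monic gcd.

u - 3

By polynomial division,
  u^3 + u^2 - 9u - 9 = (-u^2 - 4u - 3)(-u + 3) + (0)
Last nonzero remainder: -u + 3. Dividing through by -1 gives the monic gcd u - 3.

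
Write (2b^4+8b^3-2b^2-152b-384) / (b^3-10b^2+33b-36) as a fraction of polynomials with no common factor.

(2b^3+16b^2+62b+96)/(b^2-6b+9)

Repeated division with remainder:
  2b^4+8b^3-2b^2-152b-384 = (2b+28)(b^3-10b^2+33b-36) + (212b^2-1004b+624)
  b^3-10b^2+33b-36 = ((1/212)b-279/11236)(212b^2-1004b+624) + ((14400/2809)b-57600/2809)
  212b^2-1004b+624 = ((148877/3600)b-36517/1200)((14400/2809)b-57600/2809) + (0)
Last nonzero remainder: (14400/2809)b-57600/2809. Dividing through by 14400/2809 gives the monic gcd b-4.
Cancel b-4 from numerator and denominator to get the reduced form.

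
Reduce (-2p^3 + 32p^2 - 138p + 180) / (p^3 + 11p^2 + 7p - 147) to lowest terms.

(-2p^2 + 26p - 60)/(p^2 + 14p + 49)

Apply the Euclidean algorithm:
  -2p^3 + 32p^2 - 138p + 180 = (-2)(p^3 + 11p^2 + 7p - 147) + (54p^2 - 124p - 114)
  p^3 + 11p^2 + 7p - 147 = ((1/54)p + 359/1458)(54p^2 - 124p - 114) + ((28900/729)p - 28900/243)
  54p^2 - 124p - 114 = ((19683/14450)p + 13851/14450)((28900/729)p - 28900/243) + (0)
Last nonzero remainder: (28900/729)p - 28900/243. Dividing through by 28900/729 gives the monic gcd p - 3.
Cancel p - 3 from numerator and denominator to get the reduced form.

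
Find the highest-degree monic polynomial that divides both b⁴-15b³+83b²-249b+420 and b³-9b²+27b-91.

b-7

By polynomial division,
  b⁴-15b³+83b²-249b+420 = (b-6)(b³-9b²+27b-91) + (2b²+4b-126)
  b³-9b²+27b-91 = ((1/2)b-11/2)(2b²+4b-126) + (112b-784)
  2b²+4b-126 = ((1/56)b+9/56)(112b-784) + (0)
Last nonzero remainder: 112b-784. Dividing through by 112 gives the monic gcd b-7.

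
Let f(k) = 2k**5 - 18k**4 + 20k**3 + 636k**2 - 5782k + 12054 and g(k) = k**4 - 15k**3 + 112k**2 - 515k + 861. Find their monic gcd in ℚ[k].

k**2 - 10k + 21

Repeated division with remainder:
  2k**5 - 18k**4 + 20k**3 + 636k**2 - 5782k + 12054 = (2k + 12)(k**4 - 15k**3 + 112k**2 - 515k + 861) + (-24k**3 + 322k**2 - 1324k + 1722)
  k**4 - 15k**3 + 112k**2 - 515k + 861 = (-(1/24)k + 19/288)(-24k**3 + 322k**2 - 1324k + 1722) + ((5125/144)k**2 - (25625/72)k + 35875/48)
  -24k**3 + 322k**2 - 1324k + 1722 = (-(3456/5125)k + 288/125)((5125/144)k**2 - (25625/72)k + 35875/48) + (0)
Last nonzero remainder: (5125/144)k**2 - (25625/72)k + 35875/48. Dividing through by 5125/144 gives the monic gcd k**2 - 10k + 21.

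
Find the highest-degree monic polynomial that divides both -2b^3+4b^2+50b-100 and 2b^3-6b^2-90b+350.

By polynomial division,
  -2b^3+4b^2+50b-100 = (-1)(2b^3-6b^2-90b+350) + (-2b^2-40b+250)
  2b^3-6b^2-90b+350 = (-b+23)(-2b^2-40b+250) + (1080b-5400)
  -2b^2-40b+250 = (-(1/540)b-5/108)(1080b-5400) + (0)
Last nonzero remainder: 1080b-5400. Dividing through by 1080 gives the monic gcd b-5.

b-5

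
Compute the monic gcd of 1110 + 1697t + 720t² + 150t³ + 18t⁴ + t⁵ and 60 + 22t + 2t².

Repeated division with remainder:
  t⁵ + 18t⁴ + 150t³ + 720t² + 1697t + 1110 = ((1/2)t³ + (7/2)t² + (43/2)t + 37/2)(2t² + 22t + 60) + (0)
Last nonzero remainder: 2t² + 22t + 60. Dividing through by 2 gives the monic gcd t² + 11t + 30.

30 + 11t + t²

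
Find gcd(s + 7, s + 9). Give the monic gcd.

Apply the Euclidean algorithm:
  s + 7 = (s + 9) + (−2)
  s + 9 = (−(1/2)s − 9/2)(−2) + (0)
The last nonzero remainder is the constant −2, so the polynomials are coprime and gcd = 1.

1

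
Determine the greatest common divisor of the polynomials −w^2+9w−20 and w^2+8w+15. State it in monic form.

Apply the Euclidean algorithm:
  −w^2+9w−20 = (−1)(w^2+8w+15) + (17w−5)
  w^2+8w+15 = ((1/17)w+141/289)(17w−5) + (5040/289)
  17w−5 = ((4913/5040)w−289/1008)(5040/289) + (0)
The last nonzero remainder is the constant 5040/289, so the polynomials are coprime and gcd = 1.

1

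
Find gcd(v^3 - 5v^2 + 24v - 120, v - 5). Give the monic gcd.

v - 5

Apply the Euclidean algorithm:
  v^3 - 5v^2 + 24v - 120 = (v^2 + 24)(v - 5) + (0)
The last nonzero remainder v - 5 is already monic.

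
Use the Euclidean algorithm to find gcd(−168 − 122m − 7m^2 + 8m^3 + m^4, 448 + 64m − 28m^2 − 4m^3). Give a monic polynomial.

−28 + 3m + m^2

Euclidean algorithm in ℚ[m]:
  m^4 + 8m^3 − 7m^2 − 122m − 168 = (−(1/4)m − 1/4)(−4m^3 − 28m^2 + 64m + 448) + (2m^2 + 6m − 56)
  −4m^3 − 28m^2 + 64m + 448 = (−2m − 8)(2m^2 + 6m − 56) + (0)
Last nonzero remainder: 2m^2 + 6m − 56. Dividing through by 2 gives the monic gcd m^2 + 3m − 28.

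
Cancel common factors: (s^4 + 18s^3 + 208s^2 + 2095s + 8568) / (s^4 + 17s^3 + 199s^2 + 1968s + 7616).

(s + 9)/(s + 8)

Apply the Euclidean algorithm:
  s^4 + 18s^3 + 208s^2 + 2095s + 8568 = (s^4 + 17s^3 + 199s^2 + 1968s + 7616) + (s^3 + 9s^2 + 127s + 952)
  s^4 + 17s^3 + 199s^2 + 1968s + 7616 = (s + 8)(s^3 + 9s^2 + 127s + 952) + (0)
The last nonzero remainder s^3 + 9s^2 + 127s + 952 is already monic.
Cancel s^3 + 9s^2 + 127s + 952 from numerator and denominator to get the reduced form.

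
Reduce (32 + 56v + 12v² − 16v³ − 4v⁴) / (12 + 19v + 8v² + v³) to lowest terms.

By polynomial division,
  −4v⁴ − 16v³ + 12v² + 56v + 32 = (−4v + 16)(v³ + 8v² + 19v + 12) + (−40v² − 200v − 160)
  v³ + 8v² + 19v + 12 = (−(1/40)v − 3/40)(−40v² − 200v − 160) + (0)
Last nonzero remainder: −40v² − 200v − 160. Dividing through by −40 gives the monic gcd v² + 5v + 4.
Cancel v² + 5v + 4 from numerator and denominator to get the reduced form.

(8 + 4v − 4v²)/(3 + v)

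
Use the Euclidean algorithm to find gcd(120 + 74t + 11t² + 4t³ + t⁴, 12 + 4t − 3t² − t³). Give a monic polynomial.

2 + t

Euclidean algorithm in ℚ[t]:
  t⁴ + 4t³ + 11t² + 74t + 120 = (−t − 1)(−t³ − 3t² + 4t + 12) + (12t² + 90t + 132)
  −t³ − 3t² + 4t + 12 = (−(1/12)t + 3/8)(12t² + 90t + 132) + (−(75/4)t − 75/2)
  12t² + 90t + 132 = (−(16/25)t − 88/25)(−(75/4)t − 75/2) + (0)
Last nonzero remainder: −(75/4)t − 75/2. Dividing through by −75/4 gives the monic gcd t + 2.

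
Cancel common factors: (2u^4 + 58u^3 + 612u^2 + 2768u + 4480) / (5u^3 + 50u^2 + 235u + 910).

(2u^3 + 44u^2 + 304u + 640)/(5u^2 + 15u + 130)

Euclidean algorithm in ℚ[u]:
  2u^4 + 58u^3 + 612u^2 + 2768u + 4480 = ((2/5)u + 38/5)(5u^3 + 50u^2 + 235u + 910) + (138u^2 + 618u - 2436)
  5u^3 + 50u^2 + 235u + 910 = ((5/138)u + 635/3174)(138u^2 + 618u - 2436) + ((105600/529)u + 739200/529)
  138u^2 + 618u - 2436 = ((12167/17600)u - 15341/8800)((105600/529)u + 739200/529) + (0)
Last nonzero remainder: (105600/529)u + 739200/529. Dividing through by 105600/529 gives the monic gcd u + 7.
Cancel u + 7 from numerator and denominator to get the reduced form.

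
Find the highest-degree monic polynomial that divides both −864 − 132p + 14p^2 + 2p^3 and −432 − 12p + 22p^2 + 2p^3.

54 + 15p + p^2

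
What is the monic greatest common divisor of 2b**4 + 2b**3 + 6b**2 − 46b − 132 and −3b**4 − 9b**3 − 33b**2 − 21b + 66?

b**3 + 4b**2 + 15b + 22

Repeated division with remainder:
  2b**4 + 2b**3 + 6b**2 − 46b − 132 = (−2/3)(−3b**4 − 9b**3 − 33b**2 − 21b + 66) + (−4b**3 − 16b**2 − 60b − 88)
  −3b**4 − 9b**3 − 33b**2 − 21b + 66 = ((3/4)b − 3/4)(−4b**3 − 16b**2 − 60b − 88) + (0)
Last nonzero remainder: −4b**3 − 16b**2 − 60b − 88. Dividing through by −4 gives the monic gcd b**3 + 4b**2 + 15b + 22.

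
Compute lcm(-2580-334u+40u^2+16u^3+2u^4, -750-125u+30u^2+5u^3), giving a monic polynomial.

-6450-2125u-67u^2+60u^3+13u^4+u^5

Apply the Euclidean algorithm:
  2u^4+16u^3+40u^2-334u-2580 = ((2/5)u+4/5)(5u^3+30u^2-125u-750) + (66u^2+66u-1980)
  5u^3+30u^2-125u-750 = ((5/66)u+25/66)(66u^2+66u-1980) + (0)
Last nonzero remainder: 66u^2+66u-1980. Dividing through by 66 gives the monic gcd u^2+u-30.
Then lcm(f, g) = f·g / gcd(f, g); expanding and making the result monic gives the answer.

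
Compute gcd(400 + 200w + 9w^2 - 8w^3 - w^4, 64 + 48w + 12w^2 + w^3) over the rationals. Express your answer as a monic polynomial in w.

Euclidean algorithm in ℚ[w]:
  -w^4 - 8w^3 + 9w^2 + 200w + 400 = (-w + 4)(w^3 + 12w^2 + 48w + 64) + (9w^2 + 72w + 144)
  w^3 + 12w^2 + 48w + 64 = ((1/9)w + 4/9)(9w^2 + 72w + 144) + (0)
Last nonzero remainder: 9w^2 + 72w + 144. Dividing through by 9 gives the monic gcd w^2 + 8w + 16.

16 + 8w + w^2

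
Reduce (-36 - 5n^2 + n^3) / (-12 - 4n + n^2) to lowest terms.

(6 + n + n^2)/(2 + n)

Repeated division with remainder:
  n^3 - 5n^2 - 36 = (n - 1)(n^2 - 4n - 12) + (8n - 48)
  n^2 - 4n - 12 = ((1/8)n + 1/4)(8n - 48) + (0)
Last nonzero remainder: 8n - 48. Dividing through by 8 gives the monic gcd n - 6.
Cancel n - 6 from numerator and denominator to get the reduced form.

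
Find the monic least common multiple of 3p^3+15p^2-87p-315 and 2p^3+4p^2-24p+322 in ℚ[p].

Repeated division with remainder:
  3p^3+15p^2-87p-315 = (3/2)(2p^3+4p^2-24p+322) + (9p^2-51p-798)
  2p^3+4p^2-24p+322 = ((2/9)p+46/27)(9p^2-51p-798) + ((2162/9)p+15134/9)
  9p^2-51p-798 = ((81/2162)p-513/1081)((2162/9)p+15134/9) + (0)
Last nonzero remainder: (2162/9)p+15134/9. Dividing through by 2162/9 gives the monic gcd p+7.
Then lcm(f, g) = f·g / gcd(f, g); expanding and making the result monic gives the answer.

p^5-31p^3+155p^2-142p-2415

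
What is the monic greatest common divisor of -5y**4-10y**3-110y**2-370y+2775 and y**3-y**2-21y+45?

y**2+2y-15

Repeated division with remainder:
  -5y**4-10y**3-110y**2-370y+2775 = (-5y-15)(y**3-y**2-21y+45) + (-230y**2-460y+3450)
  y**3-y**2-21y+45 = (-(1/230)y+3/230)(-230y**2-460y+3450) + (0)
Last nonzero remainder: -230y**2-460y+3450. Dividing through by -230 gives the monic gcd y**2+2y-15.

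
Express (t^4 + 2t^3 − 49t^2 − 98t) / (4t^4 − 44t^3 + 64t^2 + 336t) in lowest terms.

(t + 7)/(4t − 24)

Apply the Euclidean algorithm:
  t^4 + 2t^3 − 49t^2 − 98t = (1/4)(4t^4 − 44t^3 + 64t^2 + 336t) + (13t^3 − 65t^2 − 182t)
  4t^4 − 44t^3 + 64t^2 + 336t = ((4/13)t − 24/13)(13t^3 − 65t^2 − 182t) + (0)
Last nonzero remainder: 13t^3 − 65t^2 − 182t. Dividing through by 13 gives the monic gcd t^3 − 5t^2 − 14t.
Cancel t^3 − 5t^2 − 14t from numerator and denominator to get the reduced form.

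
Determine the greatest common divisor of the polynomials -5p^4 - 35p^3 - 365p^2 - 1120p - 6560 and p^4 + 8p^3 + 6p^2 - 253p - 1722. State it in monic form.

p^2 + 7p + 41

Apply the Euclidean algorithm:
  -5p^4 - 35p^3 - 365p^2 - 1120p - 6560 = (-5)(p^4 + 8p^3 + 6p^2 - 253p - 1722) + (5p^3 - 335p^2 - 2385p - 15170)
  p^4 + 8p^3 + 6p^2 - 253p - 1722 = ((1/5)p + 15)(5p^3 - 335p^2 - 2385p - 15170) + (5508p^2 + 38556p + 225828)
  5p^3 - 335p^2 - 2385p - 15170 = ((5/5508)p - 185/2754)(5508p^2 + 38556p + 225828) + (0)
Last nonzero remainder: 5508p^2 + 38556p + 225828. Dividing through by 5508 gives the monic gcd p^2 + 7p + 41.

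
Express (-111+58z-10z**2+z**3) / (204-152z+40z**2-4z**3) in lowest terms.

Repeated division with remainder:
  z**3-10z**2+58z-111 = (-1/4)(-4z**3+40z**2-152z+204) + (20z-60)
  -4z**3+40z**2-152z+204 = (-(1/5)z**2+(7/5)z-17/5)(20z-60) + (0)
Last nonzero remainder: 20z-60. Dividing through by 20 gives the monic gcd z-3.
Cancel z-3 from numerator and denominator to get the reduced form.

(-37+7z-z**2)/(68-28z+4z**2)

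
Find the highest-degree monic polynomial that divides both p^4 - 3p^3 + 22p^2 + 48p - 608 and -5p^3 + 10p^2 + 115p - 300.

By polynomial division,
  p^4 - 3p^3 + 22p^2 + 48p - 608 = (-(1/5)p + 1/5)(-5p^3 + 10p^2 + 115p - 300) + (43p^2 - 35p - 548)
  -5p^3 + 10p^2 + 115p - 300 = (-(5/43)p + 255/1849)(43p^2 - 35p - 548) + ((103740/1849)p - 414960/1849)
  43p^2 - 35p - 548 = ((79507/103740)p + 253313/103740)((103740/1849)p - 414960/1849) + (0)
Last nonzero remainder: (103740/1849)p - 414960/1849. Dividing through by 103740/1849 gives the monic gcd p - 4.

p - 4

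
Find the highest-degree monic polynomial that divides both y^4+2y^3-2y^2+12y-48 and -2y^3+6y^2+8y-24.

y-2

Repeated division with remainder:
  y^4+2y^3-2y^2+12y-48 = (-(1/2)y-5/2)(-2y^3+6y^2+8y-24) + (17y^2+20y-108)
  -2y^3+6y^2+8y-24 = (-(2/17)y+142/289)(17y^2+20y-108) + (-(4200/289)y+8400/289)
  17y^2+20y-108 = (-(4913/4200)y-2601/700)(-(4200/289)y+8400/289) + (0)
Last nonzero remainder: -(4200/289)y+8400/289. Dividing through by -4200/289 gives the monic gcd y-2.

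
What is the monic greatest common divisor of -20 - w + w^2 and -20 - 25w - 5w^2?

4 + w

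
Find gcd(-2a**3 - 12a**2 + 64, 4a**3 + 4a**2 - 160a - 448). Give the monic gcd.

a**2 + 8a + 16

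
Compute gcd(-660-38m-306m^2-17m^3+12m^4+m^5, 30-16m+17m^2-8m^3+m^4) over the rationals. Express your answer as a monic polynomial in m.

-10+2m-5m^2+m^3

Repeated division with remainder:
  m^5+12m^4-17m^3-306m^2-38m-660 = (m+20)(m^4-8m^3+17m^2-16m+30) + (126m^3-630m^2+252m-1260)
  m^4-8m^3+17m^2-16m+30 = ((1/126)m-1/42)(126m^3-630m^2+252m-1260) + (0)
Last nonzero remainder: 126m^3-630m^2+252m-1260. Dividing through by 126 gives the monic gcd m^3-5m^2+2m-10.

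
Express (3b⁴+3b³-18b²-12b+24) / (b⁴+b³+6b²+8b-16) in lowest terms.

Repeated division with remainder:
  3b⁴+3b³-18b²-12b+24 = (3)(b⁴+b³+6b²+8b-16) + (-36b²-36b+72)
  b⁴+b³+6b²+8b-16 = (-(1/36)b²-2/9)(-36b²-36b+72) + (0)
Last nonzero remainder: -36b²-36b+72. Dividing through by -36 gives the monic gcd b²+b-2.
Cancel b²+b-2 from numerator and denominator to get the reduced form.

(3b²-12)/(b²+8)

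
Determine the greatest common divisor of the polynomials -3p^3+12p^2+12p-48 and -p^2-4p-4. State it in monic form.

p+2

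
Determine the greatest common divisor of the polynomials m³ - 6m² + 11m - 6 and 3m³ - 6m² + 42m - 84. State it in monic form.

Euclidean algorithm in ℚ[m]:
  m³ - 6m² + 11m - 6 = (1/3)(3m³ - 6m² + 42m - 84) + (-4m² - 3m + 22)
  3m³ - 6m² + 42m - 84 = (-(3/4)m + 33/16)(-4m² - 3m + 22) + ((1035/16)m - 1035/8)
  -4m² - 3m + 22 = (-(64/1035)m - 176/1035)((1035/16)m - 1035/8) + (0)
Last nonzero remainder: (1035/16)m - 1035/8. Dividing through by 1035/16 gives the monic gcd m - 2.

m - 2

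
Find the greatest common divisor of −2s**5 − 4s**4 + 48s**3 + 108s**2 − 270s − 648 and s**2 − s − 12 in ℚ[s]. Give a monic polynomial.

s**2 − s − 12

By polynomial division,
  −2s**5 − 4s**4 + 48s**3 + 108s**2 − 270s − 648 = (−2s**3 − 6s**2 + 18s + 54)(s**2 − s − 12) + (0)
The last nonzero remainder s**2 − s − 12 is already monic.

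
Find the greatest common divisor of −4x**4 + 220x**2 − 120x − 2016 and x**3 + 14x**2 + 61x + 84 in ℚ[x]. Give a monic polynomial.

x**2 + 10x + 21

Repeated division with remainder:
  −4x**4 + 220x**2 − 120x − 2016 = (−4x + 56)(x**3 + 14x**2 + 61x + 84) + (−320x**2 − 3200x − 6720)
  x**3 + 14x**2 + 61x + 84 = (−(1/320)x − 1/80)(−320x**2 − 3200x − 6720) + (0)
Last nonzero remainder: −320x**2 − 3200x − 6720. Dividing through by −320 gives the monic gcd x**2 + 10x + 21.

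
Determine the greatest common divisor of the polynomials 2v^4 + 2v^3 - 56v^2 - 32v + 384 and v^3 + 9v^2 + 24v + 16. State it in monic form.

v^2 + 8v + 16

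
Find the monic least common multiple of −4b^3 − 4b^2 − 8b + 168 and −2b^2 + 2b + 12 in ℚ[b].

By polynomial division,
  −4b^3 − 4b^2 − 8b + 168 = (2b + 4)(−2b^2 + 2b + 12) + (−40b + 120)
  −2b^2 + 2b + 12 = ((1/20)b + 1/10)(−40b + 120) + (0)
Last nonzero remainder: −40b + 120. Dividing through by −40 gives the monic gcd b − 3.
Then lcm(f, g) = f·g / gcd(f, g); expanding and making the result monic gives the answer.

b^4 + 3b^3 + 4b^2 − 38b − 84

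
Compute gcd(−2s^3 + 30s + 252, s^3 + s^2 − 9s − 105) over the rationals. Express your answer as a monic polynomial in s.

Repeated division with remainder:
  −2s^3 + 30s + 252 = (−2)(s^3 + s^2 − 9s − 105) + (2s^2 + 12s + 42)
  s^3 + s^2 − 9s − 105 = ((1/2)s − 5/2)(2s^2 + 12s + 42) + (0)
Last nonzero remainder: 2s^2 + 12s + 42. Dividing through by 2 gives the monic gcd s^2 + 6s + 21.

s^2 + 6s + 21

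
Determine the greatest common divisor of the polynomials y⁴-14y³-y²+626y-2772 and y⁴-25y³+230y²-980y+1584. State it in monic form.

y³-21y²+146y-396

Repeated division with remainder:
  y⁴-14y³-y²+626y-2772 = (y⁴-25y³+230y²-980y+1584) + (11y³-231y²+1606y-4356)
  y⁴-25y³+230y²-980y+1584 = ((1/11)y-4/11)(11y³-231y²+1606y-4356) + (0)
Last nonzero remainder: 11y³-231y²+1606y-4356. Dividing through by 11 gives the monic gcd y³-21y²+146y-396.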